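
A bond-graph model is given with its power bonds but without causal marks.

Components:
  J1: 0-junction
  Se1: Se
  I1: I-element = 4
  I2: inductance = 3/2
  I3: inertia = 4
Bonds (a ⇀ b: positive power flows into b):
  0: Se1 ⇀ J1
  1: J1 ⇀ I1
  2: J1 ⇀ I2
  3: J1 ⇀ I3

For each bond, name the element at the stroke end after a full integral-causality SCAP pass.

β0 →J1  (Se1 fixes effort; stroke away)
β1 →I1  (J1 effort already set via bond 0)
β2 →I2  (J1: bond 0 brought effort, rest push out)
β3 →I3  (0-jn J1 has e-setter on 0)

b0 →J1
b1 →I1
b2 →I2
b3 →I3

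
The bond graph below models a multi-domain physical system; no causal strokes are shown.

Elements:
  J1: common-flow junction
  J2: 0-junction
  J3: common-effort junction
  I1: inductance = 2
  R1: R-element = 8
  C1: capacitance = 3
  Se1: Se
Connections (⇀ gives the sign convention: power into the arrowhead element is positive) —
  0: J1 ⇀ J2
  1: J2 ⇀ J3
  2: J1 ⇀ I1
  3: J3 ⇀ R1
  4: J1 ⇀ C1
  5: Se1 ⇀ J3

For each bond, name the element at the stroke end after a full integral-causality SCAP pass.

#0 →J1
#1 →J2
#2 →I1
#3 →R1
#4 →J1
#5 →J3

β5 →J3  (Se1 (Se) sets effort on bond)
β1 →J2  (common-e at J3 fixed by 5)
β3 →R1  (J3: bond 5 brought effort, rest push out)
β0 →J1  (0-jn J2 has e-setter on 1)
β2 →I1  (prefer integral on I1)
β4 →J1  (J1 flow already set via bond 2)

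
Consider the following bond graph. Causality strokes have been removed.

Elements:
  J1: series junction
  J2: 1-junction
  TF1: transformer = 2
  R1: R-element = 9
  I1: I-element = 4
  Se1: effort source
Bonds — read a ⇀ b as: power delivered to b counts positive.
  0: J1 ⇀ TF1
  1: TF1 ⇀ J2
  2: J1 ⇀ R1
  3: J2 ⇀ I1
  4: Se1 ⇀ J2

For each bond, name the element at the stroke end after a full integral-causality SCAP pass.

#4 →J2  (Se1: effort source, stroke at far end)
#3 →I1  (I1 integral (f out))
#1 →J2  (J2: bond 3 brought flow, rest push out)
#0 →TF1  (through TF1, causality passes straight; one stroke at TF1)
#2 →J1  (common-f at J1 fixed by 0)

β0 stroke→TF1
β1 stroke→J2
β2 stroke→J1
β3 stroke→I1
β4 stroke→J2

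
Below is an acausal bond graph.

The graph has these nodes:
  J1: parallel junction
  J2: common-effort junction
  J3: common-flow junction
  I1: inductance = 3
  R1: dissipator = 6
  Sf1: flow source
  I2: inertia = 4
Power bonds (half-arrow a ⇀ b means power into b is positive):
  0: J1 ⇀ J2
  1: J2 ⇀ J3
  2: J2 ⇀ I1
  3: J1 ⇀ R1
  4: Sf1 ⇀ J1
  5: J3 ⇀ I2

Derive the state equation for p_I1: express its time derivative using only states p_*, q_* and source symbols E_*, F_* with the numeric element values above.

dp_I1/dt = 6*F_Sf1 - 2*p_I1 - 3*p_I2/2

b4 stroke→Sf1  (Sf1 (Sf) sets flow on bond)
b2 stroke→I1  (prefer integral on I1)
b5 stroke→I2  (I2: I, integral causality)
b1 stroke→J3  (1-jn J3 has f-setter on 5)
b0 stroke→J2  (only one effort-in slot at J2)
b3 stroke→J1  (J1 needs exactly one e-in)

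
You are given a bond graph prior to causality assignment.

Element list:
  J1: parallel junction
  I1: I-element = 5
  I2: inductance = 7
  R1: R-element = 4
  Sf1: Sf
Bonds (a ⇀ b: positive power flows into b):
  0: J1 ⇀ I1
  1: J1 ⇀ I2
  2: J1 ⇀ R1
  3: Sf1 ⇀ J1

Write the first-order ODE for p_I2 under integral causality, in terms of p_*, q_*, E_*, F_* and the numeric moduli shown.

dp_I2/dt = 4*F_Sf1 - 4*p_I1/5 - 4*p_I2/7

β3 →Sf1  (Sf1 fixes flow; stroke at Sf1)
β0 →I1  (I1: I, integral causality)
β1 →I2  (I2 outputs flow p/I2)
β2 →J1  (only one effort-in slot at J1)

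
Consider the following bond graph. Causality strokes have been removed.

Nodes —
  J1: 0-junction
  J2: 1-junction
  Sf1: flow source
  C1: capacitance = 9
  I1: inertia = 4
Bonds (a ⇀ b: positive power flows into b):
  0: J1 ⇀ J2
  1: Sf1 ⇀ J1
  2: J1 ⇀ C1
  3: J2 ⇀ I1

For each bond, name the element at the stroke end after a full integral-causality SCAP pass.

#0 |J2
#1 |Sf1
#2 |J1
#3 |I1

#1 →Sf1  (Sf1 (Sf) sets flow on bond)
#2 →J1  (C1 outputs effort q/C1)
#0 →J2  (0-jn J1 has e-setter on 2)
#3 →I1  (J2: last free bond brings flow in)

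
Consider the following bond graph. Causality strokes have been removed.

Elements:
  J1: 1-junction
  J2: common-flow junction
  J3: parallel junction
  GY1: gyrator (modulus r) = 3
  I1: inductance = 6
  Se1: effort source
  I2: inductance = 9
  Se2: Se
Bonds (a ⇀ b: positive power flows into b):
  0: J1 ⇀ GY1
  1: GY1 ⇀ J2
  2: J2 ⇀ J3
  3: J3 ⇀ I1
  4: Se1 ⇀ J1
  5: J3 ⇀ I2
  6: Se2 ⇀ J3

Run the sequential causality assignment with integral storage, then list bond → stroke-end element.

b0 stroke at GY1
b1 stroke at GY1
b2 stroke at J2
b3 stroke at I1
b4 stroke at J1
b5 stroke at I2
b6 stroke at J3

β4 stroke→J1  (source Se1 imposes e)
β6 stroke→J3  (Se2: effort source, stroke at far end)
β0 stroke→GY1  (J1: last free bond brings flow in)
β2 stroke→J2  (0-jn J3 has e-setter on 6)
β3 stroke→I1  (J3: bond 6 brought effort, rest push out)
β5 stroke→I2  (0-jn J3 has e-setter on 6)
β1 stroke→GY1  (GY1: gyrator matches bond 0)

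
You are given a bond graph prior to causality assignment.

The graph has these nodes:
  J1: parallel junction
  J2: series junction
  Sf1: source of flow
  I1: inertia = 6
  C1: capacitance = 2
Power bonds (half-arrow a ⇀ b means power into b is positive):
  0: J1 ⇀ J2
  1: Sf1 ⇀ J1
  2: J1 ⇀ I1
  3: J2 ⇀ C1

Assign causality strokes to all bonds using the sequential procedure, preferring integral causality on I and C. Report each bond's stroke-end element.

β0 stroke→J1
β1 stroke→Sf1
β2 stroke→I1
β3 stroke→J2

β1 |Sf1  (Sf1: flow source, stroke at near end)
β2 |I1  (prefer integral on I1)
β0 |J1  (only one effort-in slot at J1)
β3 |J2  (common-f at J2 fixed by 0)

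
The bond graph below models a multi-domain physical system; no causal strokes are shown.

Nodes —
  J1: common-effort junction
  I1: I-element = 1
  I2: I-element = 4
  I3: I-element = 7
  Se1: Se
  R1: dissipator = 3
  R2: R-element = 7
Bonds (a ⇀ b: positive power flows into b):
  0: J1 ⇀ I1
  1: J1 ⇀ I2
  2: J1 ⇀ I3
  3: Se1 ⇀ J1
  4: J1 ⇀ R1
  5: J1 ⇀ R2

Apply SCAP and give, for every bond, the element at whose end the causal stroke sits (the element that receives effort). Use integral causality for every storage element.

bond 0 stroke at I1
bond 1 stroke at I2
bond 2 stroke at I3
bond 3 stroke at J1
bond 4 stroke at R1
bond 5 stroke at R2

b3 stroke→J1  (Se1: effort source, stroke at far end)
b0 stroke→I1  (common-e at J1 fixed by 3)
b1 stroke→I2  (common-e at J1 fixed by 3)
b2 stroke→I3  (0-jn J1 has e-setter on 3)
b4 stroke→R1  (J1 effort already set via bond 3)
b5 stroke→R2  (J1: bond 3 brought effort, rest push out)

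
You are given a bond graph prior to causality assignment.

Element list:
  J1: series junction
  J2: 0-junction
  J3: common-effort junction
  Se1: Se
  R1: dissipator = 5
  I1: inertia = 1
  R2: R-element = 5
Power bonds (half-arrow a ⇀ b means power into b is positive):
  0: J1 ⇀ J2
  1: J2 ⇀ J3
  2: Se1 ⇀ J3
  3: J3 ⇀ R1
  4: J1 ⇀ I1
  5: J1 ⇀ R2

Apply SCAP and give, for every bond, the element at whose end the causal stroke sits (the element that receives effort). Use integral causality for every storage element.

β0 →J1
β1 →J2
β2 →J3
β3 →R1
β4 →I1
β5 →J1

#2 →J3  (source Se1 imposes e)
#1 →J2  (J3 effort already set via bond 2)
#3 →R1  (0-jn J3 has e-setter on 2)
#0 →J1  (J2: bond 1 brought effort, rest push out)
#4 →I1  (I1 outputs flow p/I1)
#5 →J1  (J1 flow already set via bond 4)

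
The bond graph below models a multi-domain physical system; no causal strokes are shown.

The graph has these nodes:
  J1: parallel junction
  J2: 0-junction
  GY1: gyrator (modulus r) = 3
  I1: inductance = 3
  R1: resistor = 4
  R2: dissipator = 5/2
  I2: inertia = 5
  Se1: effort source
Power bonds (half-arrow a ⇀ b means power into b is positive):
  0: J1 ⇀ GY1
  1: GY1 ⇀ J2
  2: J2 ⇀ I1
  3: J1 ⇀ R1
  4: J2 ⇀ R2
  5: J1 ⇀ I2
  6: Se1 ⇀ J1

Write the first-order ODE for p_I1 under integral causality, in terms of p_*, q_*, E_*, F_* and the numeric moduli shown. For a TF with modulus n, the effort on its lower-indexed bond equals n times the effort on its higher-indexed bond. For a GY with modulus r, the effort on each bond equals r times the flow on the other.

dp_I1/dt = 5*E_Se1/6 - 5*p_I1/6

#6 |J1  (source Se1 imposes e)
#0 |GY1  (common-e at J1 fixed by 6)
#3 |R1  (J1 effort already set via bond 6)
#5 |I2  (J1: bond 6 brought effort, rest push out)
#1 |GY1  (GY GY1: same side as bond 0)
#2 |I1  (I1 outputs flow p/I1)
#4 |J2  (only one effort-in slot at J2)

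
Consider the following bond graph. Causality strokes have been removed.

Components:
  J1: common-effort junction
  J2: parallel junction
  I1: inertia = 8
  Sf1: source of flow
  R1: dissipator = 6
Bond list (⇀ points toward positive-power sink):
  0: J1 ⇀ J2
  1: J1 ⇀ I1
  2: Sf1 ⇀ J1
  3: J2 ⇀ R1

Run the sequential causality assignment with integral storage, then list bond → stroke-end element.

b2 stroke at Sf1  (Sf1 (Sf) sets flow on bond)
b1 stroke at I1  (I1: I, integral causality)
b0 stroke at J1  (J1: last free bond brings effort in)
b3 stroke at J2  (closing 0-jn rule on J2)

b0 stroke at J1
b1 stroke at I1
b2 stroke at Sf1
b3 stroke at J2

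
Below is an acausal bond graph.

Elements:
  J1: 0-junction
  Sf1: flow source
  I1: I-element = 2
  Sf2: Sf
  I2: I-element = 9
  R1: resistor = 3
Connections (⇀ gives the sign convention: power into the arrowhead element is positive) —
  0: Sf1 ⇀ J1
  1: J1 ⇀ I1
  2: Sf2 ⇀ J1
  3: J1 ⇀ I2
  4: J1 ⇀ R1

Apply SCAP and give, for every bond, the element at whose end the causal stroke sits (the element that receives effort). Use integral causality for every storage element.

bond 0 |Sf1  (Sf1 fixes flow; stroke at Sf1)
bond 2 |Sf2  (source Sf2 imposes f)
bond 1 |I1  (I1 integral (f out))
bond 3 |I2  (I2 integral (f out))
bond 4 |J1  (closing 0-jn rule on J1)

b0 |Sf1
b1 |I1
b2 |Sf2
b3 |I2
b4 |J1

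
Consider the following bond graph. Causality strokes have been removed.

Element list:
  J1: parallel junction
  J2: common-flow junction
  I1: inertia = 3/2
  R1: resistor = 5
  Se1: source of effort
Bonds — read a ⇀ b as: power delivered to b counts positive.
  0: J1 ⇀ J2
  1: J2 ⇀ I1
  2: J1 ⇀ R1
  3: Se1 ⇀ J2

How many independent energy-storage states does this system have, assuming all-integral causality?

bond 3 |J2  (Se1 fixes effort; stroke away)
bond 1 |I1  (prefer integral on I1)
bond 0 |J2  (common-f at J2 fixed by 1)
bond 2 |J1  (J1 needs exactly one e-in)

1  (I1 all integral)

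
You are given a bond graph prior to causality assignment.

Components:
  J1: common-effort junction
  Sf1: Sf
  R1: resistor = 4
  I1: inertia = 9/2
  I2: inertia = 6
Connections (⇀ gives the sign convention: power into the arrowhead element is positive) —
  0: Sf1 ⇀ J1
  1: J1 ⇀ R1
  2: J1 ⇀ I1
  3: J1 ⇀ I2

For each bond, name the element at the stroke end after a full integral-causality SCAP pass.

b0 stroke→Sf1  (Sf1 fixes flow; stroke at Sf1)
b2 stroke→I1  (I1 integral (f out))
b3 stroke→I2  (I2 integral (f out))
b1 stroke→J1  (J1: last free bond brings effort in)

b0 stroke→Sf1
b1 stroke→J1
b2 stroke→I1
b3 stroke→I2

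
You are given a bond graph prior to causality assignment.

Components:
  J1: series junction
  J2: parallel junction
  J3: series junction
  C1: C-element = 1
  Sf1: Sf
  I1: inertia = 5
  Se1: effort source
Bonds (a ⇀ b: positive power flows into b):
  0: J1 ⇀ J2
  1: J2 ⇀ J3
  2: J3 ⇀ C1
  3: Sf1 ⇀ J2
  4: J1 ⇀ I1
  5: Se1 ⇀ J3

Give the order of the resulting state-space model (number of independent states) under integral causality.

2  (C1, I1 all integral)

b3 stroke→Sf1  (Sf1: flow source, stroke at near end)
b5 stroke→J3  (Se1: effort source, stroke at far end)
b2 stroke→J3  (prefer integral on C1)
b1 stroke→J2  (only one flow-in slot at J3)
b0 stroke→J1  (J2: bond 1 brought effort, rest push out)
b4 stroke→I1  (only one flow-in slot at J1)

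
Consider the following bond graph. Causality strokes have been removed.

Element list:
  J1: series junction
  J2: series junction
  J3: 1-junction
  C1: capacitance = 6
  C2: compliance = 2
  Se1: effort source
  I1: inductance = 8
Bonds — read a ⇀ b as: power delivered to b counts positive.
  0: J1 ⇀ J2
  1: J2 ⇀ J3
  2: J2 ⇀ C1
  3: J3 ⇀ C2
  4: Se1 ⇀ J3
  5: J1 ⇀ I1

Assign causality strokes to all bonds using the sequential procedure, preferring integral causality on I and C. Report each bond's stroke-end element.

#0 →J1
#1 →J2
#2 →J2
#3 →J3
#4 →J3
#5 →I1

bond 4 stroke at J3  (source Se1 imposes e)
bond 2 stroke at J2  (C1 integral (e out))
bond 3 stroke at J3  (prefer integral on C2)
bond 1 stroke at J2  (J3 needs exactly one f-in)
bond 0 stroke at J1  (J2 needs exactly one f-in)
bond 5 stroke at I1  (closing 1-jn rule on J1)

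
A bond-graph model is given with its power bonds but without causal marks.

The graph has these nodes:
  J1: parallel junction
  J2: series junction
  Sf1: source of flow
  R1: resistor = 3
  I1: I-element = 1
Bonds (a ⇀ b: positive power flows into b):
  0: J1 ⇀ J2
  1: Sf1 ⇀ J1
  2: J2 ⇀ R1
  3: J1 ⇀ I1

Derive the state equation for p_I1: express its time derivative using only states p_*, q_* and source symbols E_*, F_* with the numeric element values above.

#1 |Sf1  (Sf1 fixes flow; stroke at Sf1)
#3 |I1  (I1 integral (f out))
#0 |J1  (only one effort-in slot at J1)
#2 |J2  (J2 flow already set via bond 0)

dp_I1/dt = 3*F_Sf1 - 3*p_I1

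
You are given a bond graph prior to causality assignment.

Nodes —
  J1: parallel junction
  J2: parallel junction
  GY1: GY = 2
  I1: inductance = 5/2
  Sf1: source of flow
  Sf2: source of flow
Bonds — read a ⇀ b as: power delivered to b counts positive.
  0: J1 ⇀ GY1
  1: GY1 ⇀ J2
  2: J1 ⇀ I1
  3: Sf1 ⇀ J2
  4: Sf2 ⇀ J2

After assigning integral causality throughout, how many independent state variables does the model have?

b3 |Sf1  (Sf1 fixes flow; stroke at Sf1)
b4 |Sf2  (source Sf2 imposes f)
b1 |J2  (only one effort-in slot at J2)
b0 |J1  (GY1 both-in/both-out from 1)
b2 |I1  (J1 effort already set via bond 0)

1  (I1 all integral)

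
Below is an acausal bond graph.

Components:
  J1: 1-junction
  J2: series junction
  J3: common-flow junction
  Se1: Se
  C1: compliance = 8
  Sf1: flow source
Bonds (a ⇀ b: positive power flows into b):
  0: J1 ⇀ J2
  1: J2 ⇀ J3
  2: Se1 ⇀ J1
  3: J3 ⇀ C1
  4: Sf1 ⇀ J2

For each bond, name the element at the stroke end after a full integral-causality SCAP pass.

bond 0 stroke→J2
bond 1 stroke→J2
bond 2 stroke→J1
bond 3 stroke→J3
bond 4 stroke→Sf1

b2 →J1  (Se1 (Se) sets effort on bond)
b4 →Sf1  (Sf1: flow source, stroke at near end)
b0 →J2  (closing 1-jn rule on J1)
b1 →J2  (common-f at J2 fixed by 4)
b3 →J3  (J3 flow already set via bond 1)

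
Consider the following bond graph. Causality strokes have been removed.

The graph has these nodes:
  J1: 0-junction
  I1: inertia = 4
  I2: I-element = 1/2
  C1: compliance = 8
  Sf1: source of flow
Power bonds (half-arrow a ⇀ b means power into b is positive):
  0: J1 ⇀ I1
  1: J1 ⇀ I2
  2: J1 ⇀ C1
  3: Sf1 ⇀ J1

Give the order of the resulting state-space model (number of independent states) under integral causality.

bond 3 stroke at Sf1  (Sf1 (Sf) sets flow on bond)
bond 0 stroke at I1  (I1: I, integral causality)
bond 1 stroke at I2  (I2 outputs flow p/I2)
bond 2 stroke at J1  (J1 needs exactly one e-in)

3  (C1, I1, I2 all integral)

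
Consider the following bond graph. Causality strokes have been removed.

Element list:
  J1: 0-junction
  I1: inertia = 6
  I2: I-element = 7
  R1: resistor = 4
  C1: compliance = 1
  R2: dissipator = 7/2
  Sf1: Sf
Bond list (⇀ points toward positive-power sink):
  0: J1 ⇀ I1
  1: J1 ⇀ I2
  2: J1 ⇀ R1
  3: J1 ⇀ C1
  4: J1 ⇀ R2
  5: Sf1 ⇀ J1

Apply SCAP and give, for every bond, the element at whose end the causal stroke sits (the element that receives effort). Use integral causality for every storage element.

b0 →I1
b1 →I2
b2 →R1
b3 →J1
b4 →R2
b5 →Sf1

β5 →Sf1  (Sf1 (Sf) sets flow on bond)
β0 →I1  (prefer integral on I1)
β1 →I2  (I2 outputs flow p/I2)
β3 →J1  (prefer integral on C1)
β2 →R1  (common-e at J1 fixed by 3)
β4 →R2  (0-jn J1 has e-setter on 3)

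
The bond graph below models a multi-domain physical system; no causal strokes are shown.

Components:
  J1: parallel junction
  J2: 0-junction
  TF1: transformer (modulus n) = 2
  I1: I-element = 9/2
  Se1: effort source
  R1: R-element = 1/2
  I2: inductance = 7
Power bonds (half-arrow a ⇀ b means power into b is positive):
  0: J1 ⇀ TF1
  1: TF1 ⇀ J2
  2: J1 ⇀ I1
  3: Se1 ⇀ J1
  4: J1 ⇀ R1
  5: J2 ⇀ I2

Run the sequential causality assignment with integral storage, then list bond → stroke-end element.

#0 stroke at TF1
#1 stroke at J2
#2 stroke at I1
#3 stroke at J1
#4 stroke at R1
#5 stroke at I2

β3 |J1  (source Se1 imposes e)
β0 |TF1  (J1: bond 3 brought effort, rest push out)
β2 |I1  (common-e at J1 fixed by 3)
β4 |R1  (J1: bond 3 brought effort, rest push out)
β1 |J2  (through TF1, causality passes straight; one stroke at TF1)
β5 |I2  (0-jn J2 has e-setter on 1)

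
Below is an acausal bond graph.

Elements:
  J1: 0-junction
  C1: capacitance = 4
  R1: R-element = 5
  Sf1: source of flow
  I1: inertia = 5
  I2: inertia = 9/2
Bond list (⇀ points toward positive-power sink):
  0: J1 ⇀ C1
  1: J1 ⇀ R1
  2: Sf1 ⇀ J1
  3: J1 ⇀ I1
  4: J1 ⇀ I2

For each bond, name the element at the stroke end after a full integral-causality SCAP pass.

bond 0 →J1
bond 1 →R1
bond 2 →Sf1
bond 3 →I1
bond 4 →I2

β2 stroke at Sf1  (source Sf1 imposes f)
β0 stroke at J1  (C1 outputs effort q/C1)
β1 stroke at R1  (0-jn J1 has e-setter on 0)
β3 stroke at I1  (common-e at J1 fixed by 0)
β4 stroke at I2  (J1: bond 0 brought effort, rest push out)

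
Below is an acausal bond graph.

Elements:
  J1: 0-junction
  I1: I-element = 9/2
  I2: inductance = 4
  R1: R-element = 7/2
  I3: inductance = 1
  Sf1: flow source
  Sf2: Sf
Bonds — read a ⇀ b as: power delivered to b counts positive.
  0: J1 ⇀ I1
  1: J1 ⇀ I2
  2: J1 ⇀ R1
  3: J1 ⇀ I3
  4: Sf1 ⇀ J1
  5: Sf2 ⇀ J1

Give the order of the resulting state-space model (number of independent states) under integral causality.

β4 stroke→Sf1  (source Sf1 imposes f)
β5 stroke→Sf2  (Sf2 (Sf) sets flow on bond)
β0 stroke→I1  (I1: I, integral causality)
β1 stroke→I2  (I2 outputs flow p/I2)
β3 stroke→I3  (I3: I, integral causality)
β2 stroke→J1  (only one effort-in slot at J1)

3  (I1, I2, I3 all integral)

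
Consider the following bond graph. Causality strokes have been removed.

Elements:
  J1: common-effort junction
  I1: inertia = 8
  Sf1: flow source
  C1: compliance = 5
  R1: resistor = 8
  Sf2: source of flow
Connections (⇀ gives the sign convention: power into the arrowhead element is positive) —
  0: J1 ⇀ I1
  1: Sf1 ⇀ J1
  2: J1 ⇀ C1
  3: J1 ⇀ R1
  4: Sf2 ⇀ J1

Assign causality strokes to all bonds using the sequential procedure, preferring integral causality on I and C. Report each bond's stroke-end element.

β1 |Sf1  (Sf1: flow source, stroke at near end)
β4 |Sf2  (source Sf2 imposes f)
β0 |I1  (I1 integral (f out))
β2 |J1  (C1 outputs effort q/C1)
β3 |R1  (common-e at J1 fixed by 2)

b0 stroke at I1
b1 stroke at Sf1
b2 stroke at J1
b3 stroke at R1
b4 stroke at Sf2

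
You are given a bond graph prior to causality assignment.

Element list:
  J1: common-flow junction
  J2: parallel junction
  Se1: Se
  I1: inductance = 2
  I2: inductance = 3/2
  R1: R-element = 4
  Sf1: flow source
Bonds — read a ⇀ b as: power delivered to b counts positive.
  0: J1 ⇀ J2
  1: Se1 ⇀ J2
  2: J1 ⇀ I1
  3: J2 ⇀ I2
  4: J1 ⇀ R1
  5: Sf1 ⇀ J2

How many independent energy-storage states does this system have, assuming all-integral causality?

2  (I1, I2 all integral)

b1 |J2  (source Se1 imposes e)
b5 |Sf1  (source Sf1 imposes f)
b0 |J1  (J2 effort already set via bond 1)
b3 |I2  (J2: bond 1 brought effort, rest push out)
b2 |I1  (I1: I, integral causality)
b4 |J1  (common-f at J1 fixed by 2)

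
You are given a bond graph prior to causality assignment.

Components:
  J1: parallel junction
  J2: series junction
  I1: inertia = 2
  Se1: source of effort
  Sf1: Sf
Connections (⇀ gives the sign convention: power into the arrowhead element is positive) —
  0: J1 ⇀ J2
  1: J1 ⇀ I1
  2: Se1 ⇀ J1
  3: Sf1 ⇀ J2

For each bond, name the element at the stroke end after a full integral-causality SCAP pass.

β0 stroke at J2
β1 stroke at I1
β2 stroke at J1
β3 stroke at Sf1

β2 stroke→J1  (source Se1 imposes e)
β3 stroke→Sf1  (source Sf1 imposes f)
β0 stroke→J2  (J1 effort already set via bond 2)
β1 stroke→I1  (0-jn J1 has e-setter on 2)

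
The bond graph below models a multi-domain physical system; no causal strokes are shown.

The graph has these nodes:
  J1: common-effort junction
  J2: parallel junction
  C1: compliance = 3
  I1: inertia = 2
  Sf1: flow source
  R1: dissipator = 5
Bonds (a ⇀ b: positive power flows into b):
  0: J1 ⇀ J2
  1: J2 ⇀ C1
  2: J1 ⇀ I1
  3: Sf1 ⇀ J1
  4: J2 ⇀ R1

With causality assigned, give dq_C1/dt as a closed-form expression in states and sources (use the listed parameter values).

β3 stroke→Sf1  (Sf1 fixes flow; stroke at Sf1)
β1 stroke→J2  (C1: C, integral causality)
β0 stroke→J1  (common-e at J2 fixed by 1)
β4 stroke→R1  (common-e at J2 fixed by 1)
β2 stroke→I1  (common-e at J1 fixed by 0)

dq_C1/dt = F_Sf1 - p_I1/2 - q_C1/15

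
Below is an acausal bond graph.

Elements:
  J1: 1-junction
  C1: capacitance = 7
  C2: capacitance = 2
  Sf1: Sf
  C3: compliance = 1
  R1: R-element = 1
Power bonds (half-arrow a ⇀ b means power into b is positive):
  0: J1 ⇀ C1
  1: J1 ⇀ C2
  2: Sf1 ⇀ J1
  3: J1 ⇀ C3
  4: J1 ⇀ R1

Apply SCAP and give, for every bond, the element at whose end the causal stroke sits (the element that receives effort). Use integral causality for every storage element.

bond 0 |J1
bond 1 |J1
bond 2 |Sf1
bond 3 |J1
bond 4 |J1

#2 stroke at Sf1  (source Sf1 imposes f)
#0 stroke at J1  (J1: bond 2 brought flow, rest push out)
#1 stroke at J1  (common-f at J1 fixed by 2)
#3 stroke at J1  (1-jn J1 has f-setter on 2)
#4 stroke at J1  (J1: bond 2 brought flow, rest push out)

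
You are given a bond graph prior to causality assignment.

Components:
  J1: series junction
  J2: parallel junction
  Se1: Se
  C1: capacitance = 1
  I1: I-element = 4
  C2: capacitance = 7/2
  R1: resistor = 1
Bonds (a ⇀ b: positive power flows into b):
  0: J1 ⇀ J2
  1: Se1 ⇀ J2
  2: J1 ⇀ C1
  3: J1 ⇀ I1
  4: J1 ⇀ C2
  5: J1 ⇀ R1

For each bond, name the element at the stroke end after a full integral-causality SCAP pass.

β1 →J2  (source Se1 imposes e)
β0 →J1  (J2 effort already set via bond 1)
β2 →J1  (C1 outputs effort q/C1)
β3 →I1  (I1: I, integral causality)
β4 →J1  (1-jn J1 has f-setter on 3)
β5 →J1  (J1 flow already set via bond 3)

bond 0 stroke→J1
bond 1 stroke→J2
bond 2 stroke→J1
bond 3 stroke→I1
bond 4 stroke→J1
bond 5 stroke→J1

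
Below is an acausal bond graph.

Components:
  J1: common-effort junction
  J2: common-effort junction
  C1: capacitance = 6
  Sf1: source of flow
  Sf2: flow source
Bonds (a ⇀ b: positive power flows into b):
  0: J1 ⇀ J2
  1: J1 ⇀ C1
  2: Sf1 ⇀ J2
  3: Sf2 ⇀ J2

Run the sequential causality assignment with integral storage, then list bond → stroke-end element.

β2 |Sf1  (source Sf1 imposes f)
β3 |Sf2  (Sf2 (Sf) sets flow on bond)
β0 |J2  (J2: last free bond brings effort in)
β1 |J1  (closing 0-jn rule on J1)

#0 →J2
#1 →J1
#2 →Sf1
#3 →Sf2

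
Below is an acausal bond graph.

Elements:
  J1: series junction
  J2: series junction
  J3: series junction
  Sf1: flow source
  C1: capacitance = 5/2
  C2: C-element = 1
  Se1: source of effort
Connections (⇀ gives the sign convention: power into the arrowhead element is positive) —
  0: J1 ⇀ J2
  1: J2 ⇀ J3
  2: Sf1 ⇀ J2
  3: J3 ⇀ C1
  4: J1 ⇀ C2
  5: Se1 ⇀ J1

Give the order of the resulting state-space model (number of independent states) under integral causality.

2  (C1, C2 all integral)

bond 2 stroke at Sf1  (Sf1 fixes flow; stroke at Sf1)
bond 5 stroke at J1  (Se1 (Se) sets effort on bond)
bond 0 stroke at J2  (J2 flow already set via bond 2)
bond 1 stroke at J2  (common-f at J2 fixed by 2)
bond 3 stroke at J3  (J3: bond 1 brought flow, rest push out)
bond 4 stroke at J1  (J1 flow already set via bond 0)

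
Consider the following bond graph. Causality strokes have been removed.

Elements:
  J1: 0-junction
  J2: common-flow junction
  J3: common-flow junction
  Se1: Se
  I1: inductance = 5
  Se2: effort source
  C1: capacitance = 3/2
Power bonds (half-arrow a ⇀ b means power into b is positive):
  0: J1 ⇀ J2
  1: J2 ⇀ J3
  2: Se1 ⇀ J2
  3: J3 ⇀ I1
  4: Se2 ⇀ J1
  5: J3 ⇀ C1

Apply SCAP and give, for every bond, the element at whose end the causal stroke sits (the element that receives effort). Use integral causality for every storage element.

b2 stroke→J2  (Se1: effort source, stroke at far end)
b4 stroke→J1  (source Se2 imposes e)
b0 stroke→J2  (J1 effort already set via bond 4)
b1 stroke→J3  (J2 needs exactly one f-in)
b3 stroke→I1  (I1: I, integral causality)
b5 stroke→J3  (1-jn J3 has f-setter on 3)

#0 →J2
#1 →J3
#2 →J2
#3 →I1
#4 →J1
#5 →J3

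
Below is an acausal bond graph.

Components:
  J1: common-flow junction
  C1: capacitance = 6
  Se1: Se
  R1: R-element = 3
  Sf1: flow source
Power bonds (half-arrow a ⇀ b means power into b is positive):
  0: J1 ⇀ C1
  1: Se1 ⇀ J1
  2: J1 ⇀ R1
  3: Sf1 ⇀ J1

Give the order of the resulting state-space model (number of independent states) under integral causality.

1  (C1 all integral)

β1 →J1  (Se1 (Se) sets effort on bond)
β3 →Sf1  (Sf1 (Sf) sets flow on bond)
β0 →J1  (common-f at J1 fixed by 3)
β2 →J1  (J1: bond 3 brought flow, rest push out)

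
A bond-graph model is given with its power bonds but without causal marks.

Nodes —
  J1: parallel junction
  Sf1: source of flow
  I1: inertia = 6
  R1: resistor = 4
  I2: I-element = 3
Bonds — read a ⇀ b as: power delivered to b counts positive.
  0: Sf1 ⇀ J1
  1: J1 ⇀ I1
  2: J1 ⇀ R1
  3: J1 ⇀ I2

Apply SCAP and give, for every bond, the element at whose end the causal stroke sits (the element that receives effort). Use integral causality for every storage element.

#0 stroke→Sf1  (Sf1 (Sf) sets flow on bond)
#1 stroke→I1  (I1 integral (f out))
#3 stroke→I2  (I2: I, integral causality)
#2 stroke→J1  (closing 0-jn rule on J1)

#0 →Sf1
#1 →I1
#2 →J1
#3 →I2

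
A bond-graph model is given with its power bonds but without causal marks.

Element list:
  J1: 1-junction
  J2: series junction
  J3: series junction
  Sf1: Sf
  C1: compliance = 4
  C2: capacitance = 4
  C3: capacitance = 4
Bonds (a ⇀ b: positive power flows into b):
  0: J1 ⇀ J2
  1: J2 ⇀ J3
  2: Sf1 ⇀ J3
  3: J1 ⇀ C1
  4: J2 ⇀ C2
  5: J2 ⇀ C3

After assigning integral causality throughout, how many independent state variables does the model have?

3  (C1, C2, C3 all integral)

#2 stroke at Sf1  (Sf1 (Sf) sets flow on bond)
#1 stroke at J3  (J3: bond 2 brought flow, rest push out)
#0 stroke at J2  (1-jn J2 has f-setter on 1)
#4 stroke at J2  (common-f at J2 fixed by 1)
#5 stroke at J2  (1-jn J2 has f-setter on 1)
#3 stroke at J1  (common-f at J1 fixed by 0)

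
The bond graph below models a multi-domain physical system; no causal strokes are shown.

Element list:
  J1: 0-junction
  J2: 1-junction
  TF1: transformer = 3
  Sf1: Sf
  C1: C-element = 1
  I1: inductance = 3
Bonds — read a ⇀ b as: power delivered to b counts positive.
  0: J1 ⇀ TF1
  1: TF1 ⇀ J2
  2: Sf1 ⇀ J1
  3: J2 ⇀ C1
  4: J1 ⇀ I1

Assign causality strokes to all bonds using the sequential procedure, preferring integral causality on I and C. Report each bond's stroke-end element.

β2 stroke→Sf1  (source Sf1 imposes f)
β3 stroke→J2  (C1 integral (e out))
β1 stroke→TF1  (J2 needs exactly one f-in)
β0 stroke→J1  (through TF1, causality passes straight; one stroke at TF1)
β4 stroke→I1  (J1 effort already set via bond 0)

β0 stroke→J1
β1 stroke→TF1
β2 stroke→Sf1
β3 stroke→J2
β4 stroke→I1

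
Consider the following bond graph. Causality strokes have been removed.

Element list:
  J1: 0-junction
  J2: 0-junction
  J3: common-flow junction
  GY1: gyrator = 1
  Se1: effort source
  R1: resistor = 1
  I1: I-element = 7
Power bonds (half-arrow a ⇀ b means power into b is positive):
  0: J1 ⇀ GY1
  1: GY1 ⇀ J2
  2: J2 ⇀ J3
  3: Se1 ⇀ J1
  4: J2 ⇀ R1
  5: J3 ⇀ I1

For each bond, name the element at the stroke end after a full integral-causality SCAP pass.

bond 0 |GY1
bond 1 |GY1
bond 2 |J3
bond 3 |J1
bond 4 |J2
bond 5 |I1

bond 3 stroke→J1  (source Se1 imposes e)
bond 0 stroke→GY1  (0-jn J1 has e-setter on 3)
bond 1 stroke→GY1  (through GY1, causality inverts; strokes same side of GY1)
bond 5 stroke→I1  (I1: I, integral causality)
bond 2 stroke→J3  (J3 flow already set via bond 5)
bond 4 stroke→J2  (J2: last free bond brings effort in)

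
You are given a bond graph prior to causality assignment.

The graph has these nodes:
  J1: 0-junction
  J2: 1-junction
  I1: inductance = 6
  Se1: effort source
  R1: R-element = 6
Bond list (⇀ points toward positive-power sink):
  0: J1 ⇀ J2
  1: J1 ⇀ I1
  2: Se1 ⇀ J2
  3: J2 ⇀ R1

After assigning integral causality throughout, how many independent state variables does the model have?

bond 2 stroke→J2  (source Se1 imposes e)
bond 1 stroke→I1  (I1: I, integral causality)
bond 0 stroke→J1  (J1: last free bond brings effort in)
bond 3 stroke→J2  (1-jn J2 has f-setter on 0)

1  (I1 all integral)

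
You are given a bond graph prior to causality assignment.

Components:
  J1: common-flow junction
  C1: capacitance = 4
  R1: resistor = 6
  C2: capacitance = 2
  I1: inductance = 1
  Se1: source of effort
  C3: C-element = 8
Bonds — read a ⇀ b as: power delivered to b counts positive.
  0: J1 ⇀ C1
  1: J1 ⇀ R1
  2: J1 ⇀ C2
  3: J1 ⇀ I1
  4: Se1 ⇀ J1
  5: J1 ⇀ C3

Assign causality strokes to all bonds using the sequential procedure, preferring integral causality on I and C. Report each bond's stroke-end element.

#4 |J1  (Se1 (Se) sets effort on bond)
#0 |J1  (prefer integral on C1)
#2 |J1  (prefer integral on C2)
#3 |I1  (I1: I, integral causality)
#1 |J1  (J1 flow already set via bond 3)
#5 |J1  (1-jn J1 has f-setter on 3)

b0 |J1
b1 |J1
b2 |J1
b3 |I1
b4 |J1
b5 |J1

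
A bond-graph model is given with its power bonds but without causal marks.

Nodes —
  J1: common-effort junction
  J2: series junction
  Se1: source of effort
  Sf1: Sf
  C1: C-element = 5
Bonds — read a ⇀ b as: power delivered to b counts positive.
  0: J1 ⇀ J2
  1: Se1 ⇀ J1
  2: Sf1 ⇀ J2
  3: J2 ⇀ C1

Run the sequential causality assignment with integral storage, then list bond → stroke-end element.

#1 →J1  (Se1 fixes effort; stroke away)
#2 →Sf1  (Sf1 fixes flow; stroke at Sf1)
#0 →J2  (J1 effort already set via bond 1)
#3 →J2  (J2 flow already set via bond 2)

bond 0 →J2
bond 1 →J1
bond 2 →Sf1
bond 3 →J2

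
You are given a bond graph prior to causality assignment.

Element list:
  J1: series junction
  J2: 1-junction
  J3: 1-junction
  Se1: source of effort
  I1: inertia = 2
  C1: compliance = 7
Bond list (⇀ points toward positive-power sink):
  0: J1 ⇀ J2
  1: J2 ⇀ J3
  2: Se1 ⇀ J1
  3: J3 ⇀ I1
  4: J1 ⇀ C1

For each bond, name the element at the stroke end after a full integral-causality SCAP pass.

b0 |J2
b1 |J3
b2 |J1
b3 |I1
b4 |J1

bond 2 stroke→J1  (Se1 (Se) sets effort on bond)
bond 3 stroke→I1  (I1: I, integral causality)
bond 1 stroke→J3  (common-f at J3 fixed by 3)
bond 0 stroke→J2  (J2 flow already set via bond 1)
bond 4 stroke→J1  (common-f at J1 fixed by 0)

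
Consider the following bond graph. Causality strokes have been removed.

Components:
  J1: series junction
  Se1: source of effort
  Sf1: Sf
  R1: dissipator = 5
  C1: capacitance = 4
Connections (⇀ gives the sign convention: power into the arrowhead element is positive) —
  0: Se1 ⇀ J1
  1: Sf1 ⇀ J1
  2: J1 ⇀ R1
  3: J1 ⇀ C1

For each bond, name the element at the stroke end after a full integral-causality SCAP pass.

β0 stroke→J1
β1 stroke→Sf1
β2 stroke→J1
β3 stroke→J1

β0 stroke→J1  (Se1 (Se) sets effort on bond)
β1 stroke→Sf1  (Sf1: flow source, stroke at near end)
β2 stroke→J1  (J1: bond 1 brought flow, rest push out)
β3 stroke→J1  (J1 flow already set via bond 1)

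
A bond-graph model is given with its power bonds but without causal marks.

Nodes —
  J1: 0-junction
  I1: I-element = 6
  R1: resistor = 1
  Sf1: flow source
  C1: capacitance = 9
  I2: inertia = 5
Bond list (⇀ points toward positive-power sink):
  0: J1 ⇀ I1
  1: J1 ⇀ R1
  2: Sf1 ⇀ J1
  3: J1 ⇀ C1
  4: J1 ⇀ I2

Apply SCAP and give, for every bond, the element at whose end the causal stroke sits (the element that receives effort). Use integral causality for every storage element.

b2 stroke→Sf1  (Sf1: flow source, stroke at near end)
b0 stroke→I1  (I1: I, integral causality)
b3 stroke→J1  (C1: C, integral causality)
b1 stroke→R1  (J1 effort already set via bond 3)
b4 stroke→I2  (common-e at J1 fixed by 3)

b0 |I1
b1 |R1
b2 |Sf1
b3 |J1
b4 |I2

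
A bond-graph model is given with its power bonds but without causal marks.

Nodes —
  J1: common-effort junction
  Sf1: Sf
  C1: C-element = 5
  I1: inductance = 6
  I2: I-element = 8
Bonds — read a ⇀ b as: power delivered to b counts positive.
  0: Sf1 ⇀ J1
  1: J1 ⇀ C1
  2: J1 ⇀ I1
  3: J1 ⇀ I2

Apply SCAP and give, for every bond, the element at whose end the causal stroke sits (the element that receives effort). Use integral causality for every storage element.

β0 stroke→Sf1  (Sf1: flow source, stroke at near end)
β1 stroke→J1  (C1 integral (e out))
β2 stroke→I1  (J1 effort already set via bond 1)
β3 stroke→I2  (0-jn J1 has e-setter on 1)

#0 →Sf1
#1 →J1
#2 →I1
#3 →I2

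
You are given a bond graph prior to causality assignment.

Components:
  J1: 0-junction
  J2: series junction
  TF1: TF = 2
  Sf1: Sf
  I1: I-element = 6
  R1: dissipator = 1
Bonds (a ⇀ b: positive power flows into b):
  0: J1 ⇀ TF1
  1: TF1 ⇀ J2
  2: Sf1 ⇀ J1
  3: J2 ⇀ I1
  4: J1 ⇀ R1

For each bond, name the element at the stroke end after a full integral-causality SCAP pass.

b0 →TF1
b1 →J2
b2 →Sf1
b3 →I1
b4 →J1

#2 →Sf1  (Sf1 fixes flow; stroke at Sf1)
#3 →I1  (I1 outputs flow p/I1)
#1 →J2  (common-f at J2 fixed by 3)
#0 →TF1  (TF1: transformer flips bond 1)
#4 →J1  (only one effort-in slot at J1)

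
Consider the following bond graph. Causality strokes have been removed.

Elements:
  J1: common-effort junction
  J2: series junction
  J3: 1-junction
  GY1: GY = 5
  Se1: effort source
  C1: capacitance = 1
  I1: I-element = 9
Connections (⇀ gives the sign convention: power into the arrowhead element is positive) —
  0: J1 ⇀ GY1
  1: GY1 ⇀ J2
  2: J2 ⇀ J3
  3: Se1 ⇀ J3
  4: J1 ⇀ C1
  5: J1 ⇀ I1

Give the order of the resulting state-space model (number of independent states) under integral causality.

2  (C1, I1 all integral)

bond 3 stroke at J3  (Se1: effort source, stroke at far end)
bond 2 stroke at J2  (closing 1-jn rule on J3)
bond 1 stroke at GY1  (J2 needs exactly one f-in)
bond 0 stroke at GY1  (through GY1, causality inverts; strokes same side of GY1)
bond 4 stroke at J1  (prefer integral on C1)
bond 5 stroke at I1  (J1 effort already set via bond 4)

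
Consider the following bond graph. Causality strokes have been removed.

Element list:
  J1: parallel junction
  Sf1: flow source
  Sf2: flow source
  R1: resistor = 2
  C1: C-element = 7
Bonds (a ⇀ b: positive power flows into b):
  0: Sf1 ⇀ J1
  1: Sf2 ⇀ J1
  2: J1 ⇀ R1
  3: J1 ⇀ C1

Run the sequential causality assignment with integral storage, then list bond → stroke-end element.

#0 stroke at Sf1  (source Sf1 imposes f)
#1 stroke at Sf2  (Sf2 (Sf) sets flow on bond)
#3 stroke at J1  (prefer integral on C1)
#2 stroke at R1  (J1 effort already set via bond 3)

#0 stroke at Sf1
#1 stroke at Sf2
#2 stroke at R1
#3 stroke at J1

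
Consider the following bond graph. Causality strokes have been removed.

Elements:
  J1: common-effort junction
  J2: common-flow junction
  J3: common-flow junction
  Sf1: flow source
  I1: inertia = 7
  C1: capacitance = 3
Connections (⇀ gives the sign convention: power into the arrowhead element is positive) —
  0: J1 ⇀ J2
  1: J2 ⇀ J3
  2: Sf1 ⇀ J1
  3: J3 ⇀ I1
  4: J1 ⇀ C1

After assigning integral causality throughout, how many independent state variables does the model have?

2  (C1, I1 all integral)

b2 stroke→Sf1  (Sf1: flow source, stroke at near end)
b3 stroke→I1  (prefer integral on I1)
b1 stroke→J3  (J3 flow already set via bond 3)
b0 stroke→J2  (1-jn J2 has f-setter on 1)
b4 stroke→J1  (only one effort-in slot at J1)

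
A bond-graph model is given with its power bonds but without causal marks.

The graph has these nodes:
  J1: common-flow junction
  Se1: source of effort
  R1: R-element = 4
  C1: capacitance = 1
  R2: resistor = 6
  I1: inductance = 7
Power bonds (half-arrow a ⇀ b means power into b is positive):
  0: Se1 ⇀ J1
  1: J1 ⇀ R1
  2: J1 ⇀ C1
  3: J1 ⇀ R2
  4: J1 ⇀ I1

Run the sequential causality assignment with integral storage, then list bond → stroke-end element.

b0 →J1  (Se1 (Se) sets effort on bond)
b2 →J1  (prefer integral on C1)
b4 →I1  (I1: I, integral causality)
b1 →J1  (common-f at J1 fixed by 4)
b3 →J1  (common-f at J1 fixed by 4)

β0 stroke→J1
β1 stroke→J1
β2 stroke→J1
β3 stroke→J1
β4 stroke→I1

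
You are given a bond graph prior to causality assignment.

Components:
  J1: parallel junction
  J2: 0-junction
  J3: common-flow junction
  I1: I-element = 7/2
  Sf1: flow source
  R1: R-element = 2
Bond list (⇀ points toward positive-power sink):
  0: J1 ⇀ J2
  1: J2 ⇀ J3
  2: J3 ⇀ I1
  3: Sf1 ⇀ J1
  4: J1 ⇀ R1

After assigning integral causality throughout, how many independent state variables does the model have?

1  (I1 all integral)

#3 →Sf1  (source Sf1 imposes f)
#2 →I1  (prefer integral on I1)
#1 →J3  (1-jn J3 has f-setter on 2)
#0 →J2  (J2 needs exactly one e-in)
#4 →J1  (closing 0-jn rule on J1)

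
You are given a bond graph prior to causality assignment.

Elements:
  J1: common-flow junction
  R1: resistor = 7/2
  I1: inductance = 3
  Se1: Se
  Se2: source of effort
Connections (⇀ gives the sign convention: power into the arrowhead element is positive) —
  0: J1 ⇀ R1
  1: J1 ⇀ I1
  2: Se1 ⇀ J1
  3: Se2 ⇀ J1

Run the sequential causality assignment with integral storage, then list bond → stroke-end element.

b0 stroke at J1
b1 stroke at I1
b2 stroke at J1
b3 stroke at J1

bond 2 |J1  (source Se1 imposes e)
bond 3 |J1  (Se2 fixes effort; stroke away)
bond 1 |I1  (I1: I, integral causality)
bond 0 |J1  (1-jn J1 has f-setter on 1)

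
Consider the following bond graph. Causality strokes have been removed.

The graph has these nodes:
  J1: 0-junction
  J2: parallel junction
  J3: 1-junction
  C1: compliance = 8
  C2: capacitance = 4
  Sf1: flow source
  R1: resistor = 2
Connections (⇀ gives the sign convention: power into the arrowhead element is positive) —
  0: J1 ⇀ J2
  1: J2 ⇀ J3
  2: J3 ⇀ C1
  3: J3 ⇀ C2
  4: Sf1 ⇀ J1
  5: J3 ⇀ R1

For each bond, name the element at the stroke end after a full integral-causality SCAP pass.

#4 stroke→Sf1  (Sf1: flow source, stroke at near end)
#0 stroke→J1  (closing 0-jn rule on J1)
#1 stroke→J2  (closing 0-jn rule on J2)
#2 stroke→J3  (J3: bond 1 brought flow, rest push out)
#3 stroke→J3  (J3 flow already set via bond 1)
#5 stroke→J3  (J3 flow already set via bond 1)

b0 |J1
b1 |J2
b2 |J3
b3 |J3
b4 |Sf1
b5 |J3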